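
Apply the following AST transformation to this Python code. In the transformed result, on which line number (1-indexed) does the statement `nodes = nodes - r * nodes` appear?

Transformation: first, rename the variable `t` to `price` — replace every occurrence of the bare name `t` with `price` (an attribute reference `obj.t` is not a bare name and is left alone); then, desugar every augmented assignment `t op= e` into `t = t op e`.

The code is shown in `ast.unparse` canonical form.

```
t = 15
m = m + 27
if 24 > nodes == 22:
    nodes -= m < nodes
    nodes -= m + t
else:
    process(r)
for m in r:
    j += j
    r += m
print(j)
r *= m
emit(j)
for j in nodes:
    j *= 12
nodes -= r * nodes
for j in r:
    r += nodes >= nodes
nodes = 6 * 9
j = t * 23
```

16

Transformed code:
price = 15
m = m + 27
if 24 > nodes == 22:
    nodes = nodes - (m < nodes)
    nodes = nodes - (m + price)
else:
    process(r)
for m in r:
    j = j + j
    r = r + m
print(j)
r = r * m
emit(j)
for j in nodes:
    j = j * 12
nodes = nodes - r * nodes
for j in r:
    r = r + (nodes >= nodes)
nodes = 6 * 9
j = price * 23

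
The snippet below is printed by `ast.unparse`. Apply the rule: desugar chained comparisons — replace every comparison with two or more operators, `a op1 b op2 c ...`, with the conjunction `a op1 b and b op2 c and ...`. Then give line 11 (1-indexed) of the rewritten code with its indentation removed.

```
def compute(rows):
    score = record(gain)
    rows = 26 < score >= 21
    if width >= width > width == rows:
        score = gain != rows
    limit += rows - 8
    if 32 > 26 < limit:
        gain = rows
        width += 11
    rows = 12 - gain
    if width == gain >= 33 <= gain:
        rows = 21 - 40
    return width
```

if width == gain and gain >= 33 and (33 <= gain):

Transformed code:
def compute(rows):
    score = record(gain)
    rows = 26 < score and score >= 21
    if width >= width and width > width and (width == rows):
        score = gain != rows
    limit += rows - 8
    if 32 > 26 and 26 < limit:
        gain = rows
        width += 11
    rows = 12 - gain
    if width == gain and gain >= 33 and (33 <= gain):
        rows = 21 - 40
    return width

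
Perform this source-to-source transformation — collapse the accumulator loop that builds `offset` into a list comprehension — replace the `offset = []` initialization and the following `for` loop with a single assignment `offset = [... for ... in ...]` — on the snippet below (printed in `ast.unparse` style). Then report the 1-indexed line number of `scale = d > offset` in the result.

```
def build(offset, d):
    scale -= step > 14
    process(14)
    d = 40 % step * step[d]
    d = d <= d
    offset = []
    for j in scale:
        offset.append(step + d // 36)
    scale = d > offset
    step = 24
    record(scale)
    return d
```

Transformed code:
def build(offset, d):
    scale -= step > 14
    process(14)
    d = 40 % step * step[d]
    d = d <= d
    offset = [step + d // 36 for j in scale]
    scale = d > offset
    step = 24
    record(scale)
    return d

7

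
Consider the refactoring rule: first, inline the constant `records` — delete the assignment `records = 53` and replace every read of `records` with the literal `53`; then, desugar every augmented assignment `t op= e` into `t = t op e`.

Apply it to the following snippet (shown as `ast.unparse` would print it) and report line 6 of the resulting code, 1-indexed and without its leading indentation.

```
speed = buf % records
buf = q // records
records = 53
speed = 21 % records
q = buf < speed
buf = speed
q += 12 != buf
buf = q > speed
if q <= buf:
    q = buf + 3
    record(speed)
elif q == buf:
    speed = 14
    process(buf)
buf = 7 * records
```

Transformed code:
speed = buf % 53
buf = q // 53
speed = 21 % 53
q = buf < speed
buf = speed
q = q + (12 != buf)
buf = q > speed
if q <= buf:
    q = buf + 3
    record(speed)
elif q == buf:
    speed = 14
    process(buf)
buf = 7 * 53

q = q + (12 != buf)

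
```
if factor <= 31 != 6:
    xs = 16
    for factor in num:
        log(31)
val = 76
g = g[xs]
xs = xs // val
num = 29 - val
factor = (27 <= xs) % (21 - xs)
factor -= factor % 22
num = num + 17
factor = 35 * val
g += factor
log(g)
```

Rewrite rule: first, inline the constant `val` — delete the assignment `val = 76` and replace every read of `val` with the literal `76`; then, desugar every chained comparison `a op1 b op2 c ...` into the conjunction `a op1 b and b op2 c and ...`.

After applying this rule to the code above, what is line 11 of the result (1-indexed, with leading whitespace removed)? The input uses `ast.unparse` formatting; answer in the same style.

factor = 35 * 76

Transformed code:
if factor <= 31 and 31 != 6:
    xs = 16
    for factor in num:
        log(31)
g = g[xs]
xs = xs // 76
num = 29 - 76
factor = (27 <= xs) % (21 - xs)
factor -= factor % 22
num = num + 17
factor = 35 * 76
g += factor
log(g)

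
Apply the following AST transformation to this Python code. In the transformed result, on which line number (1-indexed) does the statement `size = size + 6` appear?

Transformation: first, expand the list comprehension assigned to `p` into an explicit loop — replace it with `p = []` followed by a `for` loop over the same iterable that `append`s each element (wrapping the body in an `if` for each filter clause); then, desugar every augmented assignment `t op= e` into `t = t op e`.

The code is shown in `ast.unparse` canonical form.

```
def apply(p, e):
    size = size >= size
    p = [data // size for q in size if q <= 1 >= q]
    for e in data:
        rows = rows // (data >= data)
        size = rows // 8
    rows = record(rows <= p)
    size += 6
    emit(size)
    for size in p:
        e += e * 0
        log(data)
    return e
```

Transformed code:
def apply(p, e):
    size = size >= size
    p = []
    for q in size:
        if q <= 1 >= q:
            p.append(data // size)
    for e in data:
        rows = rows // (data >= data)
        size = rows // 8
    rows = record(rows <= p)
    size = size + 6
    emit(size)
    for size in p:
        e = e + e * 0
        log(data)
    return e

11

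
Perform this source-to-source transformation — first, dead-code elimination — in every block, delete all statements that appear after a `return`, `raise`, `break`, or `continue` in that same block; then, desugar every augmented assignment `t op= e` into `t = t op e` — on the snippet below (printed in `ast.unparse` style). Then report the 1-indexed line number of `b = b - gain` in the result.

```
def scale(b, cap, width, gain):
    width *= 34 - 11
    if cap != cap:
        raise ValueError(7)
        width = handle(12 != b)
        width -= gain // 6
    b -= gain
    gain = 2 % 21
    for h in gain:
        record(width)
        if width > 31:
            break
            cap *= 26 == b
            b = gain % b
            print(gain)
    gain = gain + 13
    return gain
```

5

Transformed code:
def scale(b, cap, width, gain):
    width = width * (34 - 11)
    if cap != cap:
        raise ValueError(7)
    b = b - gain
    gain = 2 % 21
    for h in gain:
        record(width)
        if width > 31:
            break
    gain = gain + 13
    return gain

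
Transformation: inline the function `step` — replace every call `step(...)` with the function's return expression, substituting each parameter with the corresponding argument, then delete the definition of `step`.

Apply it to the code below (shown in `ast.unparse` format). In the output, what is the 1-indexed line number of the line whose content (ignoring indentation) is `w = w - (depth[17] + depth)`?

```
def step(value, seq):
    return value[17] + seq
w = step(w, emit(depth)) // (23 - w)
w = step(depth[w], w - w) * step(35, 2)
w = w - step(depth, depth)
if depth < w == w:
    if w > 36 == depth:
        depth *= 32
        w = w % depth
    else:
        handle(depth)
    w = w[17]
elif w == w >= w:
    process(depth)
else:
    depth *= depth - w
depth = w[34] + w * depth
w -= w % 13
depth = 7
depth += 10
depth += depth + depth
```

Transformed code:
w = (w[17] + emit(depth)) // (23 - w)
w = (depth[w][17] + (w - w)) * (35[17] + 2)
w = w - (depth[17] + depth)
if depth < w == w:
    if w > 36 == depth:
        depth *= 32
        w = w % depth
    else:
        handle(depth)
    w = w[17]
elif w == w >= w:
    process(depth)
else:
    depth *= depth - w
depth = w[34] + w * depth
w -= w % 13
depth = 7
depth += 10
depth += depth + depth

3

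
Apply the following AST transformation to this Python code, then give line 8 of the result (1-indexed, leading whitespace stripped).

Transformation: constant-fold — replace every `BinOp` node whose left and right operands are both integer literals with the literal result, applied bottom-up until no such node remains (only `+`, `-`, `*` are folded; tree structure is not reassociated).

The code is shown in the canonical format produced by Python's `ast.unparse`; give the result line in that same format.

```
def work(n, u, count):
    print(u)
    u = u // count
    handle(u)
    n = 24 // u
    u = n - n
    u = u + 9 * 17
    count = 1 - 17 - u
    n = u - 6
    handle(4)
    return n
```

Transformed code:
def work(n, u, count):
    print(u)
    u = u // count
    handle(u)
    n = 24 // u
    u = n - n
    u = u + 153
    count = -16 - u
    n = u - 6
    handle(4)
    return n

count = -16 - u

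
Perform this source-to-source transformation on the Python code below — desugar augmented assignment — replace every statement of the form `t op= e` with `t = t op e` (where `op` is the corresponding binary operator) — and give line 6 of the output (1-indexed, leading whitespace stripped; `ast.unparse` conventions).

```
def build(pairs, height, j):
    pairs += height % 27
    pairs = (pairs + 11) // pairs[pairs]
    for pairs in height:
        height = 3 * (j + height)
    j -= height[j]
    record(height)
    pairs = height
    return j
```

j = j - height[j]

Transformed code:
def build(pairs, height, j):
    pairs = pairs + height % 27
    pairs = (pairs + 11) // pairs[pairs]
    for pairs in height:
        height = 3 * (j + height)
    j = j - height[j]
    record(height)
    pairs = height
    return j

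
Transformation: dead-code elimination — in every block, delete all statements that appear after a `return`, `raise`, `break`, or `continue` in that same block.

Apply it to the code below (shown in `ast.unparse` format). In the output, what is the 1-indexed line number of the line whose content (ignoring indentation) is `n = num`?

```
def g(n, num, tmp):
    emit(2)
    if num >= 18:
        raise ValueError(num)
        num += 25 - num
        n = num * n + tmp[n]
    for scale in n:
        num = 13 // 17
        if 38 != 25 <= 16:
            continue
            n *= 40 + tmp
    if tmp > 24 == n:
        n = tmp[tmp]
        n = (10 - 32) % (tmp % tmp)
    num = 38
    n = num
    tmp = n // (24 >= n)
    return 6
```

13

Transformed code:
def g(n, num, tmp):
    emit(2)
    if num >= 18:
        raise ValueError(num)
    for scale in n:
        num = 13 // 17
        if 38 != 25 <= 16:
            continue
    if tmp > 24 == n:
        n = tmp[tmp]
        n = (10 - 32) % (tmp % tmp)
    num = 38
    n = num
    tmp = n // (24 >= n)
    return 6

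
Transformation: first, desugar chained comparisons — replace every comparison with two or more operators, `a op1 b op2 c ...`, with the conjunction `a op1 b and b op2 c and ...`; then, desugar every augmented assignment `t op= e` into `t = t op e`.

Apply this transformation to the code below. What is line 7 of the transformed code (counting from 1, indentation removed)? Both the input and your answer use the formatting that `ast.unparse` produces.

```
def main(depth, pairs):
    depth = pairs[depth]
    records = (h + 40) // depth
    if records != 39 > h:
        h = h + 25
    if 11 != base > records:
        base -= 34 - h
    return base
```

base = base - (34 - h)

Transformed code:
def main(depth, pairs):
    depth = pairs[depth]
    records = (h + 40) // depth
    if records != 39 and 39 > h:
        h = h + 25
    if 11 != base and base > records:
        base = base - (34 - h)
    return base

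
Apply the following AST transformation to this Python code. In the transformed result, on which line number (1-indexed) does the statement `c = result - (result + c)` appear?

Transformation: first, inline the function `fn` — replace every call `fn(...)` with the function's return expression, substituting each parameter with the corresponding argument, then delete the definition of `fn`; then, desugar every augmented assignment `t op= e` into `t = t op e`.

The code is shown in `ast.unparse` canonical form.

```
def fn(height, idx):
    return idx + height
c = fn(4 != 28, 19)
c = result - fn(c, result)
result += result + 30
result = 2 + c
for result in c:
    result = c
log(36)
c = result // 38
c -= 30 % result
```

Transformed code:
c = 19 + (4 != 28)
c = result - (result + c)
result = result + (result + 30)
result = 2 + c
for result in c:
    result = c
log(36)
c = result // 38
c = c - 30 % result

2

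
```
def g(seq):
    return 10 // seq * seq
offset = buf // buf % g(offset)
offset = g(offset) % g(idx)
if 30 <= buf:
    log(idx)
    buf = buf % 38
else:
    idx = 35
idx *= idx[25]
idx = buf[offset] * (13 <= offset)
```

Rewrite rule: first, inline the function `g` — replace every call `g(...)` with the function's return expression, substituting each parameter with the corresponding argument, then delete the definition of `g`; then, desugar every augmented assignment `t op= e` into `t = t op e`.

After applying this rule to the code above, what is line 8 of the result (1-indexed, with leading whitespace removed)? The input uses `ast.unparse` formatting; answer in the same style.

idx = idx * idx[25]

Transformed code:
offset = buf // buf % (10 // offset * offset)
offset = 10 // offset * offset % (10 // idx * idx)
if 30 <= buf:
    log(idx)
    buf = buf % 38
else:
    idx = 35
idx = idx * idx[25]
idx = buf[offset] * (13 <= offset)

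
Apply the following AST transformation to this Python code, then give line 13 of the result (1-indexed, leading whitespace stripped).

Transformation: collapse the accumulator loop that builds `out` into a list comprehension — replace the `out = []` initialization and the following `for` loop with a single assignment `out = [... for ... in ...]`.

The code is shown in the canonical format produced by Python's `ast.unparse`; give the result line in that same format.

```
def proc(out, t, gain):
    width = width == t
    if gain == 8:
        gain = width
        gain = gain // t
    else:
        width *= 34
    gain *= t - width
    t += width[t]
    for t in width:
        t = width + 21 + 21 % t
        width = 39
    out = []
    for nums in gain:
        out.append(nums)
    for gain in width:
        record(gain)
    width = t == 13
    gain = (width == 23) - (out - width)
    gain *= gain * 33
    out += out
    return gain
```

Transformed code:
def proc(out, t, gain):
    width = width == t
    if gain == 8:
        gain = width
        gain = gain // t
    else:
        width *= 34
    gain *= t - width
    t += width[t]
    for t in width:
        t = width + 21 + 21 % t
        width = 39
    out = [nums for nums in gain]
    for gain in width:
        record(gain)
    width = t == 13
    gain = (width == 23) - (out - width)
    gain *= gain * 33
    out += out
    return gain

out = [nums for nums in gain]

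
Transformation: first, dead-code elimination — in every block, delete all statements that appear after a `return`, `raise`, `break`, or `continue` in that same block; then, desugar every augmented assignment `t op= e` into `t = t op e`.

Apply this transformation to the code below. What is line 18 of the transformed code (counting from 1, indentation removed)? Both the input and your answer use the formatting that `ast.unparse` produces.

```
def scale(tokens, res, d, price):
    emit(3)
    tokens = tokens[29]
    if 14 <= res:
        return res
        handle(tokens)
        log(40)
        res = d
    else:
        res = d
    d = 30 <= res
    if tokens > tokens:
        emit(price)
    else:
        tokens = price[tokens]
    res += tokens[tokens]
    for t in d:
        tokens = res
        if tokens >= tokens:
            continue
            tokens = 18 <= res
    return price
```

Transformed code:
def scale(tokens, res, d, price):
    emit(3)
    tokens = tokens[29]
    if 14 <= res:
        return res
    else:
        res = d
    d = 30 <= res
    if tokens > tokens:
        emit(price)
    else:
        tokens = price[tokens]
    res = res + tokens[tokens]
    for t in d:
        tokens = res
        if tokens >= tokens:
            continue
    return price

return price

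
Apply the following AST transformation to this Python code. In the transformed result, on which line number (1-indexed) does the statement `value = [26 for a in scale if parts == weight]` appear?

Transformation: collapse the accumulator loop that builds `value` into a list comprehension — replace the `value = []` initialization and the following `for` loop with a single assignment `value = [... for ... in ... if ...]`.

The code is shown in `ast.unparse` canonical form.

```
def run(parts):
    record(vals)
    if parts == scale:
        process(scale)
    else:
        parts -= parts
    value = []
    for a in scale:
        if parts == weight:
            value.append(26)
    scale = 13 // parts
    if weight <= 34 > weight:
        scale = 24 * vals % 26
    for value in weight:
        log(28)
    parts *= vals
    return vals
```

7

Transformed code:
def run(parts):
    record(vals)
    if parts == scale:
        process(scale)
    else:
        parts -= parts
    value = [26 for a in scale if parts == weight]
    scale = 13 // parts
    if weight <= 34 > weight:
        scale = 24 * vals % 26
    for value in weight:
        log(28)
    parts *= vals
    return vals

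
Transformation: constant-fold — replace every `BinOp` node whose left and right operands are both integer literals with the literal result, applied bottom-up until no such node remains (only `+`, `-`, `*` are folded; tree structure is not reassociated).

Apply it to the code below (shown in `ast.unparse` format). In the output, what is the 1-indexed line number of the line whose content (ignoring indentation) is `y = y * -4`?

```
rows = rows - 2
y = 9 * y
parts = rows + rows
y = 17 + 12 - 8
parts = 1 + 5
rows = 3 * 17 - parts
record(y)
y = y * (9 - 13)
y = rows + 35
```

8

Transformed code:
rows = rows - 2
y = 9 * y
parts = rows + rows
y = 21
parts = 6
rows = 51 - parts
record(y)
y = y * -4
y = rows + 35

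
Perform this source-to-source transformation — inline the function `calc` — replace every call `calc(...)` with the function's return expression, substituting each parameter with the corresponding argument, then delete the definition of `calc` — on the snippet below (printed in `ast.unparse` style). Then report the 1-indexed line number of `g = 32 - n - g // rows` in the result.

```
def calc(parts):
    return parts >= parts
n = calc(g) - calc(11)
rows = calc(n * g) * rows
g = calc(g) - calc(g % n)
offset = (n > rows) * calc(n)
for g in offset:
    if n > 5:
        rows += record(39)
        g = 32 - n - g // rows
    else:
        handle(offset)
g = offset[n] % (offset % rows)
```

8

Transformed code:
n = (g >= g) - (11 >= 11)
rows = (n * g >= n * g) * rows
g = (g >= g) - (g % n >= g % n)
offset = (n > rows) * (n >= n)
for g in offset:
    if n > 5:
        rows += record(39)
        g = 32 - n - g // rows
    else:
        handle(offset)
g = offset[n] % (offset % rows)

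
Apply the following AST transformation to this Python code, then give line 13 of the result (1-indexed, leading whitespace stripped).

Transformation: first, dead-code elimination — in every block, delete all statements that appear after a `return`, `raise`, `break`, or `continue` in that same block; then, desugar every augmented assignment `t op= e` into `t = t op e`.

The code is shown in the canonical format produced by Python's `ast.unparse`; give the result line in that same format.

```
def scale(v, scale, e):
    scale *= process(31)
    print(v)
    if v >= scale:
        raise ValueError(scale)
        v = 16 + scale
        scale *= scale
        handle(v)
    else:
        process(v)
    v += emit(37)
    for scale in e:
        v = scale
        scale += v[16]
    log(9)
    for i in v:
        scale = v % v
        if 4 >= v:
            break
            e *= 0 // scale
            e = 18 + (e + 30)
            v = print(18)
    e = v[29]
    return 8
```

for i in v:

Transformed code:
def scale(v, scale, e):
    scale = scale * process(31)
    print(v)
    if v >= scale:
        raise ValueError(scale)
    else:
        process(v)
    v = v + emit(37)
    for scale in e:
        v = scale
        scale = scale + v[16]
    log(9)
    for i in v:
        scale = v % v
        if 4 >= v:
            break
    e = v[29]
    return 8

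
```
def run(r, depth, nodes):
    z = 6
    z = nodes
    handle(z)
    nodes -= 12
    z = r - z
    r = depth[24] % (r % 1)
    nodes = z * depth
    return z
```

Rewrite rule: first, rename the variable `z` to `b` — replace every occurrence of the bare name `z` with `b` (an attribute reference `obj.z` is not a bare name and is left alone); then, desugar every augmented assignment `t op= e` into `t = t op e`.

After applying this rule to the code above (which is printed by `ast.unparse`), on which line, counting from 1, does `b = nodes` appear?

3

Transformed code:
def run(r, depth, nodes):
    b = 6
    b = nodes
    handle(b)
    nodes = nodes - 12
    b = r - b
    r = depth[24] % (r % 1)
    nodes = b * depth
    return b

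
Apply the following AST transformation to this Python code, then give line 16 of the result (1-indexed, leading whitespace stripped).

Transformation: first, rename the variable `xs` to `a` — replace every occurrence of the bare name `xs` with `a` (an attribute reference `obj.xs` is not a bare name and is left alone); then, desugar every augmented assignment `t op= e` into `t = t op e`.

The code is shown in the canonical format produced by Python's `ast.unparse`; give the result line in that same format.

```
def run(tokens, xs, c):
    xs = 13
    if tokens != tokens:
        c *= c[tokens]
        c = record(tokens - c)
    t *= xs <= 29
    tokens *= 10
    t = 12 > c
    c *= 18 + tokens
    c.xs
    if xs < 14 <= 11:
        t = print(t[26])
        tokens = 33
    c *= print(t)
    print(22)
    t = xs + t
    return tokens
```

Transformed code:
def run(tokens, a, c):
    a = 13
    if tokens != tokens:
        c = c * c[tokens]
        c = record(tokens - c)
    t = t * (a <= 29)
    tokens = tokens * 10
    t = 12 > c
    c = c * (18 + tokens)
    c.xs
    if a < 14 <= 11:
        t = print(t[26])
        tokens = 33
    c = c * print(t)
    print(22)
    t = a + t
    return tokens

t = a + t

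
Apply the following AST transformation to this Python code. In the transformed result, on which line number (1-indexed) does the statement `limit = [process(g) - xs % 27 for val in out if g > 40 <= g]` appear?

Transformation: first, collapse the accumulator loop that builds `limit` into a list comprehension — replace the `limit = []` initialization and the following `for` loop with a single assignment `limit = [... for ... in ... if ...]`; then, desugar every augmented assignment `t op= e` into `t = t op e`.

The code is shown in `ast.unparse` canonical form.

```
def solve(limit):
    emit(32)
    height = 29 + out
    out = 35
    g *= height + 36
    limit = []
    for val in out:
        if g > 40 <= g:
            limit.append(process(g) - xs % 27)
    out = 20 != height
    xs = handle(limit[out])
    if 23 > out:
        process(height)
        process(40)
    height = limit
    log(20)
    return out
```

Transformed code:
def solve(limit):
    emit(32)
    height = 29 + out
    out = 35
    g = g * (height + 36)
    limit = [process(g) - xs % 27 for val in out if g > 40 <= g]
    out = 20 != height
    xs = handle(limit[out])
    if 23 > out:
        process(height)
        process(40)
    height = limit
    log(20)
    return out

6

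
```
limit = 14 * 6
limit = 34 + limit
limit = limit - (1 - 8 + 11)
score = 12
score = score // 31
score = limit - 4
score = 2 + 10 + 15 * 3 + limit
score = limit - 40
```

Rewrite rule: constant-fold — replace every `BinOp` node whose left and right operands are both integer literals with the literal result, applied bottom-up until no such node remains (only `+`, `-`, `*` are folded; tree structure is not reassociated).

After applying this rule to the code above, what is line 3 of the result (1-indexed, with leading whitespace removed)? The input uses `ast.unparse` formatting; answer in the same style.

limit = limit - 4

Transformed code:
limit = 84
limit = 34 + limit
limit = limit - 4
score = 12
score = score // 31
score = limit - 4
score = 57 + limit
score = limit - 40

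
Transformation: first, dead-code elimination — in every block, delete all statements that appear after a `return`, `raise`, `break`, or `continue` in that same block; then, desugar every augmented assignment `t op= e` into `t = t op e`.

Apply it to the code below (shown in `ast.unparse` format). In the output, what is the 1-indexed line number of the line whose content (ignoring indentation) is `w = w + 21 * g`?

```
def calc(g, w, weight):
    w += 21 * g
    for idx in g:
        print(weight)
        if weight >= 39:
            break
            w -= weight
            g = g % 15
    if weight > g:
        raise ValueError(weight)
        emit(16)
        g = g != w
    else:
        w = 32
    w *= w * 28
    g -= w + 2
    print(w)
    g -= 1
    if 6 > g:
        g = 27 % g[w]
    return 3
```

Transformed code:
def calc(g, w, weight):
    w = w + 21 * g
    for idx in g:
        print(weight)
        if weight >= 39:
            break
    if weight > g:
        raise ValueError(weight)
    else:
        w = 32
    w = w * (w * 28)
    g = g - (w + 2)
    print(w)
    g = g - 1
    if 6 > g:
        g = 27 % g[w]
    return 3

2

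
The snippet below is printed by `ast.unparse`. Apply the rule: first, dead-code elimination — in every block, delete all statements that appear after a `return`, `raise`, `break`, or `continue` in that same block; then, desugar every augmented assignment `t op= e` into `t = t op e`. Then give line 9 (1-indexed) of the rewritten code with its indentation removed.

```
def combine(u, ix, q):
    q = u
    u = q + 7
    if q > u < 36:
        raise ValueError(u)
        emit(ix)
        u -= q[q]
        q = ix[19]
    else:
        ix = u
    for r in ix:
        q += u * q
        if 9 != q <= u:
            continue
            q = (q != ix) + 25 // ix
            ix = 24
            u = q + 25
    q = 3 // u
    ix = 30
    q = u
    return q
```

q = q + u * q

Transformed code:
def combine(u, ix, q):
    q = u
    u = q + 7
    if q > u < 36:
        raise ValueError(u)
    else:
        ix = u
    for r in ix:
        q = q + u * q
        if 9 != q <= u:
            continue
    q = 3 // u
    ix = 30
    q = u
    return q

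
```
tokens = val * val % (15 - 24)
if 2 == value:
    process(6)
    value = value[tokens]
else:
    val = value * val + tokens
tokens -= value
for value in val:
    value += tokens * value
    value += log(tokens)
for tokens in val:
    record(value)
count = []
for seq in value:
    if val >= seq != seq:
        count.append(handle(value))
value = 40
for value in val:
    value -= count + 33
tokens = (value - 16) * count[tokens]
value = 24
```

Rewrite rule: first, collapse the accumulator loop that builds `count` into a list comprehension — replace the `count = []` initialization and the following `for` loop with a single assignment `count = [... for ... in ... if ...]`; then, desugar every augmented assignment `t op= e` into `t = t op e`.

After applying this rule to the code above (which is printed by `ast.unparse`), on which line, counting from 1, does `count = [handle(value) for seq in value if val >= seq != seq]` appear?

Transformed code:
tokens = val * val % (15 - 24)
if 2 == value:
    process(6)
    value = value[tokens]
else:
    val = value * val + tokens
tokens = tokens - value
for value in val:
    value = value + tokens * value
    value = value + log(tokens)
for tokens in val:
    record(value)
count = [handle(value) for seq in value if val >= seq != seq]
value = 40
for value in val:
    value = value - (count + 33)
tokens = (value - 16) * count[tokens]
value = 24

13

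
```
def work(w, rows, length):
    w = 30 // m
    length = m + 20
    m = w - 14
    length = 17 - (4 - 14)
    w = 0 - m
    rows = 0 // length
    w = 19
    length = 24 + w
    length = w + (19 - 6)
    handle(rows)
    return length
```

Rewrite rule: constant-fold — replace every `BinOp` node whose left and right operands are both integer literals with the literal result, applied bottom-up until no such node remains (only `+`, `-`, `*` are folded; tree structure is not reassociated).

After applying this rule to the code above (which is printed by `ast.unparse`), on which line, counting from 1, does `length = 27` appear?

5

Transformed code:
def work(w, rows, length):
    w = 30 // m
    length = m + 20
    m = w - 14
    length = 27
    w = 0 - m
    rows = 0 // length
    w = 19
    length = 24 + w
    length = w + 13
    handle(rows)
    return length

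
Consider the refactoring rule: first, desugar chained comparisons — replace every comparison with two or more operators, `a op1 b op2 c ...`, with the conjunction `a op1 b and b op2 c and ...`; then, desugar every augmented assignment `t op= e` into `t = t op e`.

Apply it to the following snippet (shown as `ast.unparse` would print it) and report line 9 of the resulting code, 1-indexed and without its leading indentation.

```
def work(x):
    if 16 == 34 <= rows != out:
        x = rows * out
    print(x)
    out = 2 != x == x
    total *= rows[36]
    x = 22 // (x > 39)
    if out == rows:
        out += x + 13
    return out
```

out = out + (x + 13)

Transformed code:
def work(x):
    if 16 == 34 and 34 <= rows and (rows != out):
        x = rows * out
    print(x)
    out = 2 != x and x == x
    total = total * rows[36]
    x = 22 // (x > 39)
    if out == rows:
        out = out + (x + 13)
    return out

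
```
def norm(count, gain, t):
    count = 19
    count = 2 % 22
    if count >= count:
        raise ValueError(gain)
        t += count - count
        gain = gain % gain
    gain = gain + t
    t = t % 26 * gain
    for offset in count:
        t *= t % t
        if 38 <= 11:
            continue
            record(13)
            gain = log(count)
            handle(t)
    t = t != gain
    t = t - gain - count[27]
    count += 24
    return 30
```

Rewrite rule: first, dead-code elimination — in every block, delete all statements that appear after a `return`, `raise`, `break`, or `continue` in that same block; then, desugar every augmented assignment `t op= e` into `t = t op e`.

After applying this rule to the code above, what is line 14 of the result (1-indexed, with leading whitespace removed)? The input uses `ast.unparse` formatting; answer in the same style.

count = count + 24

Transformed code:
def norm(count, gain, t):
    count = 19
    count = 2 % 22
    if count >= count:
        raise ValueError(gain)
    gain = gain + t
    t = t % 26 * gain
    for offset in count:
        t = t * (t % t)
        if 38 <= 11:
            continue
    t = t != gain
    t = t - gain - count[27]
    count = count + 24
    return 30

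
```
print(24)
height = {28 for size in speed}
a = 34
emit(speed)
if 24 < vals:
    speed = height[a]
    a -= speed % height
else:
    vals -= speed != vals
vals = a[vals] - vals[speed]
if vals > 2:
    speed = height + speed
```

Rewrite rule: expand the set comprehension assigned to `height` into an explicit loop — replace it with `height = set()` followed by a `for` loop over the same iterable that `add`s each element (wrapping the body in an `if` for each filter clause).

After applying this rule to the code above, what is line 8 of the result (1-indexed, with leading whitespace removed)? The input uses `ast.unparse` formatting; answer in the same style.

Transformed code:
print(24)
height = set()
for size in speed:
    height.add(28)
a = 34
emit(speed)
if 24 < vals:
    speed = height[a]
    a -= speed % height
else:
    vals -= speed != vals
vals = a[vals] - vals[speed]
if vals > 2:
    speed = height + speed

speed = height[a]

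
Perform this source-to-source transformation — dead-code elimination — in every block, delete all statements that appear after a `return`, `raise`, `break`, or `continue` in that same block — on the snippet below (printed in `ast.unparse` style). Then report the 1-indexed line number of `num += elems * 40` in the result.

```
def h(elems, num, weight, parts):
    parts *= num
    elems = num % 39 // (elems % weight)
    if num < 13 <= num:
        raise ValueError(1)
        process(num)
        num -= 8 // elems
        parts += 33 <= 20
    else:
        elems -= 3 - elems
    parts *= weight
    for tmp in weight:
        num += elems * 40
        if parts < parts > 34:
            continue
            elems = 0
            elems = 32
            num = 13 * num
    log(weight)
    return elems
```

10

Transformed code:
def h(elems, num, weight, parts):
    parts *= num
    elems = num % 39 // (elems % weight)
    if num < 13 <= num:
        raise ValueError(1)
    else:
        elems -= 3 - elems
    parts *= weight
    for tmp in weight:
        num += elems * 40
        if parts < parts > 34:
            continue
    log(weight)
    return elems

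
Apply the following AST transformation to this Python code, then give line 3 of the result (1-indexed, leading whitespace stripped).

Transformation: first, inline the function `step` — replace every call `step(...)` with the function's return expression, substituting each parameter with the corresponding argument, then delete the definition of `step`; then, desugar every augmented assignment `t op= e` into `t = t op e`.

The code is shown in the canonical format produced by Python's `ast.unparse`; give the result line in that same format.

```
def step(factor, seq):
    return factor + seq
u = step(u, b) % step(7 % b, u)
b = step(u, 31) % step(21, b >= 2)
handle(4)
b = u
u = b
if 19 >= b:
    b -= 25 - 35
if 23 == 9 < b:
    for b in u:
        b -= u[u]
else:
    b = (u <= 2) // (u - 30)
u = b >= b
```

handle(4)

Transformed code:
u = (u + b) % (7 % b + u)
b = (u + 31) % (21 + (b >= 2))
handle(4)
b = u
u = b
if 19 >= b:
    b = b - (25 - 35)
if 23 == 9 < b:
    for b in u:
        b = b - u[u]
else:
    b = (u <= 2) // (u - 30)
u = b >= b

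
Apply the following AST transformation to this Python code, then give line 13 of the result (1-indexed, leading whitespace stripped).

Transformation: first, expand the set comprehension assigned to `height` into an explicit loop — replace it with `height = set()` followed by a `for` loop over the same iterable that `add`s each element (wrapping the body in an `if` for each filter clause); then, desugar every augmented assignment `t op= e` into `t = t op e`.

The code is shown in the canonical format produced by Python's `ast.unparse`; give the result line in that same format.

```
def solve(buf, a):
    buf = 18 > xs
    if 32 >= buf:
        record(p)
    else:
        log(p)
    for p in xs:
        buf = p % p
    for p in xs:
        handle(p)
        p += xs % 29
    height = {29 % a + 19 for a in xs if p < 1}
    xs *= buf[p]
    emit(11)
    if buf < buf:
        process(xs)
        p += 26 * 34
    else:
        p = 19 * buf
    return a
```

for a in xs:

Transformed code:
def solve(buf, a):
    buf = 18 > xs
    if 32 >= buf:
        record(p)
    else:
        log(p)
    for p in xs:
        buf = p % p
    for p in xs:
        handle(p)
        p = p + xs % 29
    height = set()
    for a in xs:
        if p < 1:
            height.add(29 % a + 19)
    xs = xs * buf[p]
    emit(11)
    if buf < buf:
        process(xs)
        p = p + 26 * 34
    else:
        p = 19 * buf
    return a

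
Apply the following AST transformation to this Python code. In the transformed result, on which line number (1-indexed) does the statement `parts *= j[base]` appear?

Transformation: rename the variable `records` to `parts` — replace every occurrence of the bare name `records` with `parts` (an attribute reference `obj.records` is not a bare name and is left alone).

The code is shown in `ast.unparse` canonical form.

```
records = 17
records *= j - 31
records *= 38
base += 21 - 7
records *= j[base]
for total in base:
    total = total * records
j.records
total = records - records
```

Transformed code:
parts = 17
parts *= j - 31
parts *= 38
base += 21 - 7
parts *= j[base]
for total in base:
    total = total * parts
j.records
total = parts - parts

5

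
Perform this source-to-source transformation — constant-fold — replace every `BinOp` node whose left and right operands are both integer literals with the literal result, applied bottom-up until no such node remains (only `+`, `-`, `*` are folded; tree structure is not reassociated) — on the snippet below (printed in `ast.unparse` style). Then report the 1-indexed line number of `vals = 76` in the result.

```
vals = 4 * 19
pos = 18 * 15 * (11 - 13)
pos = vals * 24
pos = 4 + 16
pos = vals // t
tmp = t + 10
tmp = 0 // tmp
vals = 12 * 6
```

Transformed code:
vals = 76
pos = -540
pos = vals * 24
pos = 20
pos = vals // t
tmp = t + 10
tmp = 0 // tmp
vals = 72

1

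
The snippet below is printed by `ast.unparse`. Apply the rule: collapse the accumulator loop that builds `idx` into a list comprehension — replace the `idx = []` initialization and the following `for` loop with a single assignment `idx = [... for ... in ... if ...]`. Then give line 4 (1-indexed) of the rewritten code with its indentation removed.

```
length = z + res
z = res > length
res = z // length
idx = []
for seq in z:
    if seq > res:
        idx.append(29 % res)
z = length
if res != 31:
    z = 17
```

Transformed code:
length = z + res
z = res > length
res = z // length
idx = [29 % res for seq in z if seq > res]
z = length
if res != 31:
    z = 17

idx = [29 % res for seq in z if seq > res]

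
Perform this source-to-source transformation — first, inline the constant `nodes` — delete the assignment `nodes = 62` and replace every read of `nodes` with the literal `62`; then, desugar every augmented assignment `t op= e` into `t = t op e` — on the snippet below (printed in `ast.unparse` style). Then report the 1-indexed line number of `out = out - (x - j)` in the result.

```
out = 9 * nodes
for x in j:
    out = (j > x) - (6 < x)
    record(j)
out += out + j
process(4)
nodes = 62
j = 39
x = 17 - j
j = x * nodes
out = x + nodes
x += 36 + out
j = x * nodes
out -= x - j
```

13

Transformed code:
out = 9 * 62
for x in j:
    out = (j > x) - (6 < x)
    record(j)
out = out + (out + j)
process(4)
j = 39
x = 17 - j
j = x * 62
out = x + 62
x = x + (36 + out)
j = x * 62
out = out - (x - j)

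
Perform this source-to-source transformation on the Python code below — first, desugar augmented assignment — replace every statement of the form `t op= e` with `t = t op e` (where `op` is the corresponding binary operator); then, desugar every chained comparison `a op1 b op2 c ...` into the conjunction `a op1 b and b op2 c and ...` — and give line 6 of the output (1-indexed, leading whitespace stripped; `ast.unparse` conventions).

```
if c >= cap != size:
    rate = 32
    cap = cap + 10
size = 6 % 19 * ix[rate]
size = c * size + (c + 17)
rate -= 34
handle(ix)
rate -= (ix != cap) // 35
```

rate = rate - 34

Transformed code:
if c >= cap and cap != size:
    rate = 32
    cap = cap + 10
size = 6 % 19 * ix[rate]
size = c * size + (c + 17)
rate = rate - 34
handle(ix)
rate = rate - (ix != cap) // 35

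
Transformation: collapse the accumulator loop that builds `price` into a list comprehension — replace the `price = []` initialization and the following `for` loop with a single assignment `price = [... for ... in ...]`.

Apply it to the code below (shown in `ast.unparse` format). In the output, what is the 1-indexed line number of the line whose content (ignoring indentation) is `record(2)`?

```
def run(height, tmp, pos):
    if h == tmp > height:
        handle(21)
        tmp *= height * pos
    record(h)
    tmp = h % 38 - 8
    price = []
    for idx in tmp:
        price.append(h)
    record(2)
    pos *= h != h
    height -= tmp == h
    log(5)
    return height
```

8

Transformed code:
def run(height, tmp, pos):
    if h == tmp > height:
        handle(21)
        tmp *= height * pos
    record(h)
    tmp = h % 38 - 8
    price = [h for idx in tmp]
    record(2)
    pos *= h != h
    height -= tmp == h
    log(5)
    return height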